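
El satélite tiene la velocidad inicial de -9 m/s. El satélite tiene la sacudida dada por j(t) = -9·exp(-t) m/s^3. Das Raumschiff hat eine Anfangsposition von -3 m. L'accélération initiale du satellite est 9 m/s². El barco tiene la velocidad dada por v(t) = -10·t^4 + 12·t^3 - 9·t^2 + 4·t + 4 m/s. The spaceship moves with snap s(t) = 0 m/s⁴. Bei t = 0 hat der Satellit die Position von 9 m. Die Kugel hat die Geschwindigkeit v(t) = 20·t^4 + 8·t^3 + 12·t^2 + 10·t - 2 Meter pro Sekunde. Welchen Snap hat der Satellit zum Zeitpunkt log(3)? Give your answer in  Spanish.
Para resolver esto, necesitamos tomar 1 derivada de nuestra ecuación de la sacudida j(t) = -9·exp(-t). Tomando d/dt de j(t), encontramos s(t) = 9·exp(-t). De la ecuación del snap s(t) = 9·exp(-t), sustituimos t = log(3) para obtener s = 3.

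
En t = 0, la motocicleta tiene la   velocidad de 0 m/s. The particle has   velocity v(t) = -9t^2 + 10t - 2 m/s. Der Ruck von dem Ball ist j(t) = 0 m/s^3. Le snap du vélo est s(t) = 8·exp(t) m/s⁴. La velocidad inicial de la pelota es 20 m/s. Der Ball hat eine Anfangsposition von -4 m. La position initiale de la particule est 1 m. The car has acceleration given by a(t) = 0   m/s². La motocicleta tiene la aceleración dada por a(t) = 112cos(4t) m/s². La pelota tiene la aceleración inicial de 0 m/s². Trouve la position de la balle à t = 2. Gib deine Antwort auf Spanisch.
Necesitamos integrar nuestra ecuación de la sacudida j(t) = 0 3 veces. Tomando ∫j(t)dt y aplicando a(0) = 0, encontramos a(t) = 0. La antiderivada de la aceleración, con v(0) = 20, da la velocidad: v(t) = 20. Integrando la velocidad y usando la condición inicial x(0) = -4, obtenemos x(t) = 20·t - 4. Usando x(t) = 20·t - 4 y sustituyendo t = 2, encontramos x = 36.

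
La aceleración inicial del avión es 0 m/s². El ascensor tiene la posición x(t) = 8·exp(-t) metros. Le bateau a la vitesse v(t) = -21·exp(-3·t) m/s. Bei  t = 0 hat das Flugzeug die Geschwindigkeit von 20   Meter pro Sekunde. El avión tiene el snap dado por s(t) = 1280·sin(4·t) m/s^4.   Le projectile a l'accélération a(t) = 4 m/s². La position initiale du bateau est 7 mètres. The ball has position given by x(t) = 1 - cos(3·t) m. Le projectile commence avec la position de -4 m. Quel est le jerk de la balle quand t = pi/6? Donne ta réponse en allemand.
Ausgehend von der Position x(t) = 1 - cos(3·t), nehmen wir 3 Ableitungen. Die Ableitung von der Position ergibt die Geschwindigkeit: v(t) = 3·sin(3·t). Die Ableitung von der Geschwindigkeit ergibt die Beschleunigung: a(t) = 9·cos(3·t). Die Ableitung von der Beschleunigung ergibt den Ruck: j(t) = -27·sin(3·t). Aus der Gleichung für den Ruck j(t) = -27·sin(3·t), setzen wir t = pi/6 ein und erhalten j = -27.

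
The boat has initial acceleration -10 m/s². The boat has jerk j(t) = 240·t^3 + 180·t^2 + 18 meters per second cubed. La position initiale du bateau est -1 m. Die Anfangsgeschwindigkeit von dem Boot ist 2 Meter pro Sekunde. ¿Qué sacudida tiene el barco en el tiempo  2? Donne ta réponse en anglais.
We have jerk j(t) = 240·t^3 + 180·t^2 + 18. Substituting t = 2: j(2) = 2658.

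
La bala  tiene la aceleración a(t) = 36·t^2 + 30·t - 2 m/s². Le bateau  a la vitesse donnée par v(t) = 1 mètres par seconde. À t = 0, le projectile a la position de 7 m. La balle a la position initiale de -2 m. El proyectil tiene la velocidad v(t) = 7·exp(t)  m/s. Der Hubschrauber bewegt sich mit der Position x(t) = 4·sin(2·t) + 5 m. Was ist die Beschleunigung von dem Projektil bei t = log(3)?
Um dies zu lösen, müssen wir 1 Ableitung unserer Gleichung für die Geschwindigkeit v(t) = 7·exp(t) nehmen. Durch Ableiten von der Geschwindigkeit erhalten wir die Beschleunigung: a(t) = 7·exp(t). Aus der Gleichung für die Beschleunigung a(t) = 7·exp(t), setzen wir t = log(3) ein und erhalten a = 21.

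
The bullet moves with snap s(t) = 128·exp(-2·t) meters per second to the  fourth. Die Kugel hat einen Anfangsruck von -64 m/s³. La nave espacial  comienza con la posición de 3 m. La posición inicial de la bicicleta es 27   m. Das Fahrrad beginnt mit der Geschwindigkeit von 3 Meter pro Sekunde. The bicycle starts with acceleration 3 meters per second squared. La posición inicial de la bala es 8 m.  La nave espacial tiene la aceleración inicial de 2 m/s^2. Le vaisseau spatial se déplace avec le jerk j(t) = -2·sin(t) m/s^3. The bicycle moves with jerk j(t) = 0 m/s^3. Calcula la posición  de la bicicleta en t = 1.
Debemos encontrar la antiderivada de nuestra ecuación de la sacudida j(t) = 0 3 veces. La antiderivada de la sacudida es la aceleración. Usando a(0) = 3, obtenemos a(t) = 3. Integrando la aceleración y usando la condición inicial v(0) = 3, obtenemos v(t) = 3·t + 3. La antiderivada de la velocidad, con x(0) = 27, da la posición: x(t) = 3·t^2/2 + 3·t + 27. Tenemos la posición x(t) = 3·t^2/2 + 3·t + 27. Sustituyendo t = 1: x(1) = 63/2.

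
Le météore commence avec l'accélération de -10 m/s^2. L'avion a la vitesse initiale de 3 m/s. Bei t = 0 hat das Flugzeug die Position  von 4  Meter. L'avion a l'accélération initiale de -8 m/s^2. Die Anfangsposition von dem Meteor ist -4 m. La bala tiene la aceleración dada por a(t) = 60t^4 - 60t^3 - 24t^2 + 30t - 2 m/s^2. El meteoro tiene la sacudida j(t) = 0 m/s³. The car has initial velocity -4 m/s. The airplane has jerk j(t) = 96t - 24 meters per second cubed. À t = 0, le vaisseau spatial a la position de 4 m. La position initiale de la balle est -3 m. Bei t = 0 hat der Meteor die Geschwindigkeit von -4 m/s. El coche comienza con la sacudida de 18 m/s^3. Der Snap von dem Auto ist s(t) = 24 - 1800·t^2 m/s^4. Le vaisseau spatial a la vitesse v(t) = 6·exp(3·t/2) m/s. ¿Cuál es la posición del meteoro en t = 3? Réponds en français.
Nous devons intégrer notre équation du jerk j(t) = 0 3 fois. En prenant ∫j(t)dt et en appliquant a(0) = -10, nous trouvons a(t) = -10. En prenant ∫a(t)dt et en appliquant v(0) = -4, nous trouvons v(t) = -10·t - 4. L'intégrale de la vitesse, avec x(0) = -4, donne la position: x(t) = -5·t^2 - 4·t - 4. En utilisant x(t) = -5·t^2 - 4·t - 4 et en substituant t = 3, nous trouvons x = -61.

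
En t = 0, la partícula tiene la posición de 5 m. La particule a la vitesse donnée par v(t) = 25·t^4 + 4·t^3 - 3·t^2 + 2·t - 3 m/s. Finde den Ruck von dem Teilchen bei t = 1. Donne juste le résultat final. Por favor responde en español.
En t = 1, j = 318.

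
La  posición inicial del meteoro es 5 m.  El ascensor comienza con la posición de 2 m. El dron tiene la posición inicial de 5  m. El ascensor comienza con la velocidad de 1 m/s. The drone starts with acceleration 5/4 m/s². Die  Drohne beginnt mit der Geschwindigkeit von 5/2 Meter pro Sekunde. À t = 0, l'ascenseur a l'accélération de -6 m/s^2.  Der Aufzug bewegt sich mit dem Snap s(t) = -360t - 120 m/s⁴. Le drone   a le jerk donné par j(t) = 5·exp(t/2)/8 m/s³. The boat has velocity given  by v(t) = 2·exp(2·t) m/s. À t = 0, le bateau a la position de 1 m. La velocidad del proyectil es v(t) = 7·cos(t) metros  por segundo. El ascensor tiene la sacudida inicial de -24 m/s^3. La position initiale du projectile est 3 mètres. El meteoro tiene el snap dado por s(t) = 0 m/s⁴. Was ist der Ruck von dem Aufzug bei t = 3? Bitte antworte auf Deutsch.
Wir müssen die Stammfunktion unserer Gleichung für den Snap s(t) = -360·t - 120 1-mal finden. Mit ∫s(t)dt und Anwendung von j(0) = -24, finden wir j(t) = -180·t^2 - 120·t - 24. Aus der Gleichung für den Ruck j(t) = -180·t^2 - 120·t - 24, setzen wir t = 3 ein und erhalten j = -2004.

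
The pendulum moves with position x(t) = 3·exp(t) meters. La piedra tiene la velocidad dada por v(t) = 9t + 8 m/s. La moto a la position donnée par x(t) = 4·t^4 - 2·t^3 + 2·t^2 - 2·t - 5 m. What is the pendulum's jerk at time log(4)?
To solve this, we need to take 3 derivatives of our position equation x(t) = 3·exp(t). The derivative of position gives velocity: v(t) = 3·exp(t). The derivative of velocity gives acceleration: a(t) = 3·exp(t). Differentiating acceleration, we get jerk: j(t) = 3·exp(t). From the given jerk equation j(t) = 3·exp(t), we substitute t = log(4) to get j = 12.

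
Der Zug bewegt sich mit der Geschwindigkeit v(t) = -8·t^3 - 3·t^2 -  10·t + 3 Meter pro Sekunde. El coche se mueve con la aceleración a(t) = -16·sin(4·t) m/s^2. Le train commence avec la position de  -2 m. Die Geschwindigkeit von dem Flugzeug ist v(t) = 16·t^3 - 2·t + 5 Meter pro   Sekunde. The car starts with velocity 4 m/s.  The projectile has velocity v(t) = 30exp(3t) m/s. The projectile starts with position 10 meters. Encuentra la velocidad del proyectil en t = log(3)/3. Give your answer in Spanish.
Usando v(t) = 30·exp(3·t) y sustituyendo t = log(3)/3, encontramos v = 90.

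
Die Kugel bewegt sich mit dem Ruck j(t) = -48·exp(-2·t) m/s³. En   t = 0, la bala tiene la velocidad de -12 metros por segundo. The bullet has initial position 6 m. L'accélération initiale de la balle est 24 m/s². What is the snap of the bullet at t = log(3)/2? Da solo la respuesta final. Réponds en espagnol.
En t = log(3)/2, s = 32.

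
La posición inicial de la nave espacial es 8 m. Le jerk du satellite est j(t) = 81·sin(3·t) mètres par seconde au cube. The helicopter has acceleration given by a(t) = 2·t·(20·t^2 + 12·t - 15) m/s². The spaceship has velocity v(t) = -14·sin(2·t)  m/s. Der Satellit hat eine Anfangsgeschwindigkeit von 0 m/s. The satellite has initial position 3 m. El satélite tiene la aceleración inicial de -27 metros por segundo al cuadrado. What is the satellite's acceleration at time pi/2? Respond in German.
Um dies zu lösen, müssen wir 1 Integral unserer Gleichung für den Ruck j(t) = 81·sin(3·t) finden. Die Stammfunktion von dem Ruck, mit a(0) = -27, ergibt die Beschleunigung: a(t) = -27·cos(3·t). Aus der Gleichung für die Beschleunigung a(t) = -27·cos(3·t), setzen wir t = pi/2 ein und erhalten a = 0.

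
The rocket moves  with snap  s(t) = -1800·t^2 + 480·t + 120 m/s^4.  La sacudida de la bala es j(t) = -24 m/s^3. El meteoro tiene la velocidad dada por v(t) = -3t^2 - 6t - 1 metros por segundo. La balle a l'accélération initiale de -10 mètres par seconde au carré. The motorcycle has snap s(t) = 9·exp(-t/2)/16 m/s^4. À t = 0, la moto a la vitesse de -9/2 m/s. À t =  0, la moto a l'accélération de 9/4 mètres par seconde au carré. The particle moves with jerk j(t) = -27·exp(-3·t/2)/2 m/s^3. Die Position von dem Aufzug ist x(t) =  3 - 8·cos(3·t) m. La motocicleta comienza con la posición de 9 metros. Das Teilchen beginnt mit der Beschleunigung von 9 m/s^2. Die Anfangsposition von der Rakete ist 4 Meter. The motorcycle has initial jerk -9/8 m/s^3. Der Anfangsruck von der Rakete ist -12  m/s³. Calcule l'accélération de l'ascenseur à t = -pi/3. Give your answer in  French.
Pour résoudre ceci, nous devons prendre 2 dérivées de notre équation de la position x(t) = 3 - 8·cos(3·t). La dérivée de la position donne la vitesse: v(t) = 24·sin(3·t). En dérivant la vitesse, nous obtenons l'accélération: a(t) = 72·cos(3·t). Nous avons l'accélération a(t) = 72·cos(3·t). En substituant t = -pi/3: a(-pi/3) = -72.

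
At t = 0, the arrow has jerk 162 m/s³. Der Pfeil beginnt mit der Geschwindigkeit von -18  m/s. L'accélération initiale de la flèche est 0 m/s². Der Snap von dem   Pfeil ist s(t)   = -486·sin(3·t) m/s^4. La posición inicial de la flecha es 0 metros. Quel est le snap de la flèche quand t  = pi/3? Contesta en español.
De la ecuación del snap s(t) = -486·sin(3·t), sustituimos t = pi/3 para obtener s = 0.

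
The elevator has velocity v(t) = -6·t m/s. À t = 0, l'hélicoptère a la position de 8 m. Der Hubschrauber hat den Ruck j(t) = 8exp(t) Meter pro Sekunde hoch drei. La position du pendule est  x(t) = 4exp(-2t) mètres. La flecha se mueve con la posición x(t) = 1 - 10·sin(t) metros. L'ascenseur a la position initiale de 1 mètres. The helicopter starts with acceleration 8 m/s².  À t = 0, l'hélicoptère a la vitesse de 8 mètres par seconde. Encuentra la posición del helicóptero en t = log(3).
Partiendo de la sacudida j(t) = 8·exp(t), tomamos 3 antiderivadas. La integral de la sacudida es la aceleración. Usando a(0) = 8, obtenemos a(t) = 8·exp(t). Integrando la aceleración y usando la condición inicial v(0) = 8, obtenemos v(t) = 8·exp(t). La antiderivada de la velocidad, con x(0) = 8, da la posición: x(t) = 8·exp(t). De la ecuación de la posición x(t) = 8·exp(t), sustituimos t = log(3) para obtener x = 24.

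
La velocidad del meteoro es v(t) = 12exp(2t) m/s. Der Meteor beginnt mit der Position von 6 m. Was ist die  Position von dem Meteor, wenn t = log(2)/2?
Um dies zu lösen, müssen wir 1 Integral unserer Gleichung für die Geschwindigkeit v(t) = 12·exp(2·t) finden. Die Stammfunktion von der Geschwindigkeit ist die Position. Mit x(0) = 6 erhalten wir x(t) = 6·exp(2·t). Wir haben die Position x(t) = 6·exp(2·t). Durch Einsetzen von t = log(2)/2: x(log(2)/2) = 12.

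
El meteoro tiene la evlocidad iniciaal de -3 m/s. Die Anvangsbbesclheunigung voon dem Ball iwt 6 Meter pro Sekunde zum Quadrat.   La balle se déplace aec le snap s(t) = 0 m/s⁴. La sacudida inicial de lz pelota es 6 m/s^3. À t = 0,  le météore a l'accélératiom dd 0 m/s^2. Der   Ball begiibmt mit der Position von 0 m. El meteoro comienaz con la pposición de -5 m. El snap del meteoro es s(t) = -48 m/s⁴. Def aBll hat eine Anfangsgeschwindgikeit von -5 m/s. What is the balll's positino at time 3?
We need to integrate our snap equation s(t) = 0 4 times. Finding the antiderivative of s(t) and using j(0) = 6: j(t) = 6. Finding the antiderivative of j(t) and using a(0) = 6: a(t) = 6·t + 6. Finding the antiderivative of a(t) and using v(0) = -5: v(t) = 3·t^2 + 6·t - 5. The antiderivative of velocity is position. Using x(0) = 0, we get x(t) = t^3 + 3·t^2 - 5·t. Using x(t) = t^3 + 3·t^2 - 5·t and substituting t = 3, we find x = 39.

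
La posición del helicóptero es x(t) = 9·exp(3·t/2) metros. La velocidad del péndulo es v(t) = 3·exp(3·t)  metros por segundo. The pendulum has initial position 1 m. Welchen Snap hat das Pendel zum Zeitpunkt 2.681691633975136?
Ausgehend von der Geschwindigkeit v(t) = 3·exp(3·t), nehmen wir 3 Ableitungen. Die Ableitung von der Geschwindigkeit ergibt die Beschleunigung: a(t) = 9·exp(3·t). Mit d/dt von a(t) finden wir j(t) = 27·exp(3·t). Mit d/dt von j(t) finden wir s(t) = 81·exp(3·t). Mit s(t) = 81·exp(3·t) und Einsetzen von t = 2.681691633975136, finden wir s = 252590.292187396.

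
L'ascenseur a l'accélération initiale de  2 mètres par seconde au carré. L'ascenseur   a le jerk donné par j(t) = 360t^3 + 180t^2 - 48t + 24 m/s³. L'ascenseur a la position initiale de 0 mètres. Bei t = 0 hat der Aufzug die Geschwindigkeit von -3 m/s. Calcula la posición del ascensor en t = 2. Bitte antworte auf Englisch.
To solve this, we need to take 3 antiderivatives of our jerk equation j(t) = 360·t^3 + 180·t^2 - 48·t + 24. The antiderivative of jerk, with a(0) = 2, gives acceleration: a(t) = 90·t^4 + 60·t^3 - 24·t^2 + 24·t + 2. Finding the integral of a(t) and using v(0) = -3: v(t) = 18·t^5 + 15·t^4 - 8·t^3 + 12·t^2 + 2·t - 3. Integrating velocity and using the initial condition x(0) = 0, we get x(t) = 3·t^6 + 3·t^5 - 2·t^4 + 4·t^3 + t^2 - 3·t. From the given position equation x(t) = 3·t^6 + 3·t^5 - 2·t^4 + 4·t^3 + t^2 - 3·t, we substitute t = 2 to get x = 286.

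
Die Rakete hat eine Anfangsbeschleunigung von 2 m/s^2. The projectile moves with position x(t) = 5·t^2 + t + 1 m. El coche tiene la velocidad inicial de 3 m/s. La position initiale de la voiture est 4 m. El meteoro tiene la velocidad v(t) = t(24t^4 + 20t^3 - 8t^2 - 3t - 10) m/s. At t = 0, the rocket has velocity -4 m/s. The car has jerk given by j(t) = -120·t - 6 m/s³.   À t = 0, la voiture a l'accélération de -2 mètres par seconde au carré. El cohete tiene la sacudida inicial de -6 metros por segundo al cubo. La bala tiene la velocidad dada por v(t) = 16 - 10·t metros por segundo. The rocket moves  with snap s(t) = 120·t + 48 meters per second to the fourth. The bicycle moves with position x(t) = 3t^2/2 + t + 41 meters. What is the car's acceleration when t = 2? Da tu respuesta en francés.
En partant du jerk j(t) = -120·t - 6, nous prenons 1 intégrale. En prenant ∫j(t)dt et en appliquant a(0) = -2, nous trouvons a(t) = -60·t^2 - 6·t - 2. Nous avons l'accélération a(t) = -60·t^2 - 6·t - 2. En substituant t = 2: a(2) = -254.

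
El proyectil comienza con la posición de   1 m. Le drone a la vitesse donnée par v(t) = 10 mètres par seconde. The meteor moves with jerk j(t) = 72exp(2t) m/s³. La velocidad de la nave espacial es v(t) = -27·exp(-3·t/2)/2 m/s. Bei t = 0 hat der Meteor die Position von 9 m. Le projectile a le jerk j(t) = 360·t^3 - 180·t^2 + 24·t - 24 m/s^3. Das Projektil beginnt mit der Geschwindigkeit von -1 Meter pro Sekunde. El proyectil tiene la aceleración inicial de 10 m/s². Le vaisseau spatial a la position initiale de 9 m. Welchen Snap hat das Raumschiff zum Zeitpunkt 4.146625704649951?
Um dies zu lösen, müssen wir 3 Ableitungen unserer Gleichung für die Geschwindigkeit v(t) = -27·exp(-3·t/2)/2 nehmen. Durch Ableiten von der Geschwindigkeit erhalten wir die Beschleunigung: a(t) = 81·exp(-3·t/2)/4. Die Ableitung von der Beschleunigung ergibt den Ruck: j(t) = -243·exp(-3·t/2)/8. Die Ableitung von dem Ruck ergibt den Snap: s(t) = 729·exp(-3·t/2)/16. Wir haben den Snap s(t) = 729·exp(-3·t/2)/16. Durch Einsetzen von t = 4.146625704649951: s(4.146625704649951) = 0.0906405542704010.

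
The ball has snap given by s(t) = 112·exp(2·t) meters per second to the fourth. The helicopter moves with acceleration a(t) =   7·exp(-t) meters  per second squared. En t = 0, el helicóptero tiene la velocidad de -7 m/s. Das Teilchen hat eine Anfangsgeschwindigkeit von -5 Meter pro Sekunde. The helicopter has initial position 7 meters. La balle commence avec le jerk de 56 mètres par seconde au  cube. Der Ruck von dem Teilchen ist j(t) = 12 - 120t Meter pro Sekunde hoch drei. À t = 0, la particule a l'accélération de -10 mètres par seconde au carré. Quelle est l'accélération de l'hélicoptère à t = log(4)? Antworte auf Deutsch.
Mit a(t) = 7·exp(-t) und Einsetzen von t = log(4), finden wir a = 7/4.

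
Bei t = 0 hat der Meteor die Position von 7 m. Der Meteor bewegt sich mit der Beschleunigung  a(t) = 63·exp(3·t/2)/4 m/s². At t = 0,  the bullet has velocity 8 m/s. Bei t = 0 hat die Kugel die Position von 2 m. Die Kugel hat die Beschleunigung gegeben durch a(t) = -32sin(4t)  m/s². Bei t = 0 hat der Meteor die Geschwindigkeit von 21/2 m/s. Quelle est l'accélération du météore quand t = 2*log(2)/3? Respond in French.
De l'équation de l'accélération a(t) = 63·exp(3·t/2)/4, nous substituons t = 2*log(2)/3 pour obtenir a = 63/2.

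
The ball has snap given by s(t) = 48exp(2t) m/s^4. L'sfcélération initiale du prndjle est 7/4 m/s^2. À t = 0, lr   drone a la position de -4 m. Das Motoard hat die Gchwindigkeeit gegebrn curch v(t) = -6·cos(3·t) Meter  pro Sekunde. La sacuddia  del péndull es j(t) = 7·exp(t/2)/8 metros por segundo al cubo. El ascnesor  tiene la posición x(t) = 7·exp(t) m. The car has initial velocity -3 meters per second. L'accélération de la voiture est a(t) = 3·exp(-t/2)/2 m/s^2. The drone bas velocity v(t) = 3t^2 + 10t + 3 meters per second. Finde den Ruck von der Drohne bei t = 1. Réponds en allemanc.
Ausgehend von der Geschwindigkeit v(t) = 3·t^2 + 10·t + 3, nehmen wir 2 Ableitungen. Durch Ableiten von der Geschwindigkeit erhalten wir die Beschleunigung: a(t) = 6·t + 10. Durch Ableiten von der Beschleunigung erhalten wir den Ruck: j(t) = 6. Wir haben den Ruck j(t) = 6. Durch Einsetzen von t = 1: j(1) = 6.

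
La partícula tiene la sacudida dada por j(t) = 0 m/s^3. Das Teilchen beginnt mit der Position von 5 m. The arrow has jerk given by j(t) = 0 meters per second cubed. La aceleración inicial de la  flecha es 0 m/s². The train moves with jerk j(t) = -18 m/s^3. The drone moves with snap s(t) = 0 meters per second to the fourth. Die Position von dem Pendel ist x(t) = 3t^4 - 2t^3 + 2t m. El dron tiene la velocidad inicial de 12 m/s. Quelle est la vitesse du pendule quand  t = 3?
Pour résoudre ceci, nous devons prendre 1 dérivée de notre équation de la position x(t) = 3·t^4 - 2·t^3 + 2·t. La dérivée de la position donne la vitesse: v(t) = 12·t^3 - 6·t^2 + 2. De l'équation de la vitesse v(t) = 12·t^3 - 6·t^2 + 2, nous substituons t = 3 pour obtenir v = 272.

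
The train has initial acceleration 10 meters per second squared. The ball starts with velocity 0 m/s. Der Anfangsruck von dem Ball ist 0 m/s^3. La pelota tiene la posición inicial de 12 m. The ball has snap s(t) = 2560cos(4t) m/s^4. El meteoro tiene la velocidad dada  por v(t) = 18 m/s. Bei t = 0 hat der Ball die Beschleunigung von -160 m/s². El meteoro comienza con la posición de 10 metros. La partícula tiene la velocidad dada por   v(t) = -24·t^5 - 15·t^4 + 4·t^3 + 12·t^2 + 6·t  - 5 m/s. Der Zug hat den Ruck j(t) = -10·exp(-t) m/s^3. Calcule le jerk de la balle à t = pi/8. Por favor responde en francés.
Pour résoudre ceci, nous devons prendre 1 primitive de notre équation du snap s(t) = 2560·cos(4·t). En intégrant le snap et en utilisant la condition initiale j(0) = 0, nous obtenons j(t) = 640·sin(4·t). De l'équation du jerk j(t) = 640·sin(4·t), nous substituons t = pi/8 pour obtenir j = 640.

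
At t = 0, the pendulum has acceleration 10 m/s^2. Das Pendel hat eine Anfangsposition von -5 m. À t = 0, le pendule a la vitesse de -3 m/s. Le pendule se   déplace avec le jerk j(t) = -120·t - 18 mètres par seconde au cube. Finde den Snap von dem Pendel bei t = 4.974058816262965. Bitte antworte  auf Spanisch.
Debemos derivar nuestra ecuación de la sacudida j(t) = -120·t - 18 1 vez. La derivada de la sacudida da el snap: s(t) = -120. Usando s(t) = -120 y sustituyendo t = 4.974058816262965, encontramos s = -120.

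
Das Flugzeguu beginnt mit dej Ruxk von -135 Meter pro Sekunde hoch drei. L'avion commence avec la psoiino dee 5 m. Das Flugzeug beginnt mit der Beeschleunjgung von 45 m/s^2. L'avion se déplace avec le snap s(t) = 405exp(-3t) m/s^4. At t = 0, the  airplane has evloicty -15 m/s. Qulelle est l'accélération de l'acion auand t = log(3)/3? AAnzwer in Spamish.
Necesitamos integrar nuestra ecuación del snap s(t) = 405·exp(-3·t) 2 veces. Tomando ∫s(t)dt y aplicando j(0) = -135, encontramos j(t) = -135·exp(-3·t). Integrando la sacudida y usando la condición inicial a(0) = 45, obtenemos a(t) = 45·exp(-3·t). De la ecuación de la aceleración a(t) = 45·exp(-3·t), sustituimos t = log(3)/3 para obtener a = 15.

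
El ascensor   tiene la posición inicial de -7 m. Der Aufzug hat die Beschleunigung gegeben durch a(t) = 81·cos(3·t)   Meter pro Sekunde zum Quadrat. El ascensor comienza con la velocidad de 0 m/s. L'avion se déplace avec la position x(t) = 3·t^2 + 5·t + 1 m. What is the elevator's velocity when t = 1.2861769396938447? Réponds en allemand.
Ausgehend von der Beschleunigung a(t) = 81·cos(3·t), nehmen wir 1 Stammfunktion. Durch Integration von der Beschleunigung und Verwendung der Anfangsbedingung v(0) = 0, erhalten wir v(t) = 27·sin(3·t). Wir haben die Geschwindigkeit v(t) = 27·sin(3·t). Durch Einsetzen von t = 1.2861769396938447: v(1.2861769396938447) = -17.7411513609658.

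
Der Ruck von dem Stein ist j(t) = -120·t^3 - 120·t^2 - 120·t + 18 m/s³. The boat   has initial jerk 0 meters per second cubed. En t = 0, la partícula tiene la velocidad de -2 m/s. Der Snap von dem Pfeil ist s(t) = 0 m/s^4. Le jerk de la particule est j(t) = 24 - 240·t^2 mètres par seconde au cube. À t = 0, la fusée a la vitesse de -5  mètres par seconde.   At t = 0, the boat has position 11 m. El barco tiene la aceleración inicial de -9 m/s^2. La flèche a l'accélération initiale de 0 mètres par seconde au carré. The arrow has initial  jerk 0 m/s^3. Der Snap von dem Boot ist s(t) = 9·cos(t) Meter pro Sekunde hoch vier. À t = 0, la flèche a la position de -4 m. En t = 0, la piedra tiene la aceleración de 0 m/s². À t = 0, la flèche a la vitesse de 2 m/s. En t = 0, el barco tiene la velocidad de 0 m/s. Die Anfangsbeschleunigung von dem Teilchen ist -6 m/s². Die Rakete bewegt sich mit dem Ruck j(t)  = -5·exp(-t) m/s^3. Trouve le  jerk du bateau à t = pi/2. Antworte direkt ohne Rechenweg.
La réponse est 9.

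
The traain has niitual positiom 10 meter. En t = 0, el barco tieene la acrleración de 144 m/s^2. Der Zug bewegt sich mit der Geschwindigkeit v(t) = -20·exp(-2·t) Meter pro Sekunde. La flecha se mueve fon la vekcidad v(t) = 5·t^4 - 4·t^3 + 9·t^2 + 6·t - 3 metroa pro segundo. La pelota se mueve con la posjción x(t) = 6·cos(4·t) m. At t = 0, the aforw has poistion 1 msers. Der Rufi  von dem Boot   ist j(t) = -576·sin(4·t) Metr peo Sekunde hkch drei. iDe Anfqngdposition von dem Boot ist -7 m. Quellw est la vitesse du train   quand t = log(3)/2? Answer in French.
En utilisant v(t) = -20·exp(-2·t) et en substituant t = log(3)/2, nous trouvons v = -20/3.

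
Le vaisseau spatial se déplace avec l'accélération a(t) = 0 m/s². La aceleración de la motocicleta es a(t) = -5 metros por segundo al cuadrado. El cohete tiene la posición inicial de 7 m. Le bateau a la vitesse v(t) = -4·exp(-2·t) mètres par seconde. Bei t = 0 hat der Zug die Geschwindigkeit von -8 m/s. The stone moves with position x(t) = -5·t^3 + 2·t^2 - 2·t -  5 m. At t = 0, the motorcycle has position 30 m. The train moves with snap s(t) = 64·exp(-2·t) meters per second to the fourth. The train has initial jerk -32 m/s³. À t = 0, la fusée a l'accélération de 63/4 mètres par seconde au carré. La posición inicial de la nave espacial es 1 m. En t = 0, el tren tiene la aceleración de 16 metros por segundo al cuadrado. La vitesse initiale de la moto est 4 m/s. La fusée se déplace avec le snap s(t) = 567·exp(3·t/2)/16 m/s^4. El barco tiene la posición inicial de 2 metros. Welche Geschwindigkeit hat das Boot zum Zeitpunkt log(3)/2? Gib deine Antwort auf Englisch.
Using v(t) = -4·exp(-2·t) and substituting t = log(3)/2, we find v = -4/3.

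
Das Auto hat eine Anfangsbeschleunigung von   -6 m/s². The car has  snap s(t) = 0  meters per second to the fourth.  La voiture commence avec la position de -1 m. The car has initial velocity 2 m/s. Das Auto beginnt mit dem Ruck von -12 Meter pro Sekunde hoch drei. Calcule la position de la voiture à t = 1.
Nous devons intégrer notre équation du snap s(t) = 0 4 fois. En prenant ∫s(t)dt et en appliquant j(0) = -12, nous trouvons j(t) = -12. En prenant ∫j(t)dt et en appliquant a(0) = -6, nous trouvons a(t) = -12·t - 6. La primitive de l'accélération, avec v(0) = 2, donne la vitesse: v(t) = -6·t^2 - 6·t + 2. L'intégrale de la vitesse est la position. En utilisant x(0) = -1, nous obtenons x(t) = -2·t^3 - 3·t^2 + 2·t - 1. De l'équation de la position x(t) = -2·t^3 - 3·t^2 + 2·t - 1, nous substituons t = 1 pour obtenir x = -4.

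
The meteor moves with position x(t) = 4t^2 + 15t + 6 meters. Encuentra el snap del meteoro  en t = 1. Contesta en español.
Para resolver esto, necesitamos tomar 4 derivadas de nuestra ecuación de la posición x(t) = 4·t^2 + 15·t + 6. Tomando d/dt de x(t), encontramos v(t) = 8·t + 15. Tomando d/dt de v(t), encontramos a(t) = 8. Tomando d/dt de a(t), encontramos j(t) = 0. La derivada de la sacudida da el snap: s(t) = 0. De la ecuación del snap s(t) = 0, sustituimos t = 1 para obtener s = 0.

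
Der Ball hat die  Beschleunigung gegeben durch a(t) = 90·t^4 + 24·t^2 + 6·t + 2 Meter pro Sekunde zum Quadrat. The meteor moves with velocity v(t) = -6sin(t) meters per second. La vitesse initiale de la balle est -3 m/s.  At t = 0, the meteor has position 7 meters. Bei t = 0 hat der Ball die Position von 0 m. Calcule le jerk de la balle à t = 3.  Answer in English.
We must differentiate our acceleration equation a(t) = 90·t^4 + 24·t^2 + 6·t + 2 1 time. Differentiating acceleration, we get jerk: j(t) = 360·t^3 + 48·t + 6. From the given jerk equation j(t) = 360·t^3 + 48·t + 6, we substitute t = 3 to get j = 9870.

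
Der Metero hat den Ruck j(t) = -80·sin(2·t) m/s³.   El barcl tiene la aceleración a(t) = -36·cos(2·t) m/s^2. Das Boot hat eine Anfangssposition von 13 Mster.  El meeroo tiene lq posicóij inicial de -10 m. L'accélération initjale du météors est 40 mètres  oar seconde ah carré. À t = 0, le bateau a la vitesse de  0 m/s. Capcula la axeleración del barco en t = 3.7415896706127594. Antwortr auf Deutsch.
Aus der Gleichung für die Beschleunigung a(t) = -36·cos(2·t), setzen wir t = 3.7415896706127594 ein und erhalten a = -13.0450793390136.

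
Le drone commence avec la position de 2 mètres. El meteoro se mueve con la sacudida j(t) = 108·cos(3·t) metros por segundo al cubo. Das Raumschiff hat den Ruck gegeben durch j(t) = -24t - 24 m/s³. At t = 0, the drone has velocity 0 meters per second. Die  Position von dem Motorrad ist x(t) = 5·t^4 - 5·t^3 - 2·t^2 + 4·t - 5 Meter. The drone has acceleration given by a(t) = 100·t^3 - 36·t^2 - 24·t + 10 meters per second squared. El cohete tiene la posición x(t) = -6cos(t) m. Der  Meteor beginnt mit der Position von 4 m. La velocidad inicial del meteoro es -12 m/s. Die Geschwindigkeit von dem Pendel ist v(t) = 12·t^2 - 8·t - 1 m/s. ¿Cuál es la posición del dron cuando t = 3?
Debemos encontrar la integral de nuestra ecuación de la aceleración a(t) = 100·t^3 - 36·t^2 - 24·t + 10 2 veces. La antiderivada de la aceleración, con v(0) = 0, da la velocidad: v(t) = t·(25·t^3 - 12·t^2 - 12·t + 10). Integrando la velocidad y usando la condición inicial x(0) = 2, obtenemos x(t) = 5·t^5 - 3·t^4 - 4·t^3 + 5·t^2 + 2. Usando x(t) = 5·t^5 - 3·t^4 - 4·t^3 + 5·t^2 + 2 y sustituyendo t = 3, encontramos x = 911.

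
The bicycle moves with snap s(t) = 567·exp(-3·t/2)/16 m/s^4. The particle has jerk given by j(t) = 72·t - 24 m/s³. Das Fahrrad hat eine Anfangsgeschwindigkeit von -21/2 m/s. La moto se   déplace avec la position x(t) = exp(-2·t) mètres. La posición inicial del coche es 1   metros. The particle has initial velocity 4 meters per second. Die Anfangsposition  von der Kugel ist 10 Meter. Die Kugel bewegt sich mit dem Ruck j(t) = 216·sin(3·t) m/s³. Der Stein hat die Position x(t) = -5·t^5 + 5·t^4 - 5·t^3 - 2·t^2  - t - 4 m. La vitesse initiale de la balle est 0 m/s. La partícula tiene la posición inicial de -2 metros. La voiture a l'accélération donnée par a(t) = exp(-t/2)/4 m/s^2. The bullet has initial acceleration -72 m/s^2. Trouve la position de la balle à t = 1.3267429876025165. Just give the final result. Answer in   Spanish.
La posición en t = 1.3267429876025165 es x = -3.34782134288770.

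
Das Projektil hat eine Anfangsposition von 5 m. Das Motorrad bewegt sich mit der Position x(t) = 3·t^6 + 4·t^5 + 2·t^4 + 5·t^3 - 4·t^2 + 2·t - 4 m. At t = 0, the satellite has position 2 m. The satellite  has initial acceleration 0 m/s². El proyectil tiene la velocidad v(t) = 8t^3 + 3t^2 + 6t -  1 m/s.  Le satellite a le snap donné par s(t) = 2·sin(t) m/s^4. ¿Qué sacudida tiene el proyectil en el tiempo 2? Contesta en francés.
Nous devons dériver notre équation de la vitesse v(t) = 8·t^3 + 3·t^2 + 6·t - 1 2 fois. En prenant d/dt de v(t), nous trouvons a(t) = 24·t^2 + 6·t + 6. En dérivant l'accélération, nous obtenons le jerk: j(t) = 48·t + 6. Nous avons le jerk j(t) = 48·t + 6. En substituant t = 2: j(2) = 102.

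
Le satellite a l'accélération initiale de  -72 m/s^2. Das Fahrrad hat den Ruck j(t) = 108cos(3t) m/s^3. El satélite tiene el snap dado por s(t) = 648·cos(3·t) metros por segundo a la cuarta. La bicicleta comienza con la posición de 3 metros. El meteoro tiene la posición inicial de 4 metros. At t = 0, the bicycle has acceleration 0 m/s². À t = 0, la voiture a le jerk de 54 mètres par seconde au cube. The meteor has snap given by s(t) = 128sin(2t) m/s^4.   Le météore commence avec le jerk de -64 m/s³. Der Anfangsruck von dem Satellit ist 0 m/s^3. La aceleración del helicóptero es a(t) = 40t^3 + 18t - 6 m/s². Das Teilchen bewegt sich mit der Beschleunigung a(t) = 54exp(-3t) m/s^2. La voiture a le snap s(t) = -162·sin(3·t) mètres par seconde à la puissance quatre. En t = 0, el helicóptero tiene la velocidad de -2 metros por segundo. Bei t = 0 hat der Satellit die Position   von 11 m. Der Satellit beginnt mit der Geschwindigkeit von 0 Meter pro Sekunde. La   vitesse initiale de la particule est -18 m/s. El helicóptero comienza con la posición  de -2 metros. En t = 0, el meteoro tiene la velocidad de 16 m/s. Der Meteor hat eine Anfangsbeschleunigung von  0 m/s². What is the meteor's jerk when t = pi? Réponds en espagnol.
Necesitamos integrar nuestra ecuación del snap s(t) = 128·sin(2·t) 1 vez. Tomando ∫s(t)dt y aplicando j(0) = -64, encontramos j(t) = -64·cos(2·t). Usando j(t) = -64·cos(2·t) y sustituyendo t = pi, encontramos j = -64.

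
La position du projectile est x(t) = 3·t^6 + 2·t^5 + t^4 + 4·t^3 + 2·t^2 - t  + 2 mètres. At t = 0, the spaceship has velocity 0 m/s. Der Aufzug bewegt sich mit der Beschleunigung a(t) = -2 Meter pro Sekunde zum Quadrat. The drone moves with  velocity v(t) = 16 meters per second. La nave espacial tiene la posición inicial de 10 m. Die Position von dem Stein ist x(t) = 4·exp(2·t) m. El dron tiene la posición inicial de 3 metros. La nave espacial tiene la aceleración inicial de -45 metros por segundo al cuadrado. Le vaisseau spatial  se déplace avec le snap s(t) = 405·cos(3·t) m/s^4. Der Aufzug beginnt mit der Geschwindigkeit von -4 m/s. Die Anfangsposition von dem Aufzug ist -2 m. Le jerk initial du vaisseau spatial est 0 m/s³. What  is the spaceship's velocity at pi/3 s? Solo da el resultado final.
At t = pi/3, v = 0.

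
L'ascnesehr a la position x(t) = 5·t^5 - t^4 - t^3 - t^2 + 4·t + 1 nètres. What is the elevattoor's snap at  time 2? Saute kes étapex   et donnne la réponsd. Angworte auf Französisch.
s(2) = 1176.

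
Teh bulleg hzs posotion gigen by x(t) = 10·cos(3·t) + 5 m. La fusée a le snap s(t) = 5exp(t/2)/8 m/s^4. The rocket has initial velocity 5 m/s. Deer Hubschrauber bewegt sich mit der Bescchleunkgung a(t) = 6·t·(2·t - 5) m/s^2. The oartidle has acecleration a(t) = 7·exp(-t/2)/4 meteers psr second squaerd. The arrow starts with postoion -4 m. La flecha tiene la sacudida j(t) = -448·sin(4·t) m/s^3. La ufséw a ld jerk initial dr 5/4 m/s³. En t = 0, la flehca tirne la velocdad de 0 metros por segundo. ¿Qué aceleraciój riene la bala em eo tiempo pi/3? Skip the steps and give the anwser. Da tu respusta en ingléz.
The answer is 90.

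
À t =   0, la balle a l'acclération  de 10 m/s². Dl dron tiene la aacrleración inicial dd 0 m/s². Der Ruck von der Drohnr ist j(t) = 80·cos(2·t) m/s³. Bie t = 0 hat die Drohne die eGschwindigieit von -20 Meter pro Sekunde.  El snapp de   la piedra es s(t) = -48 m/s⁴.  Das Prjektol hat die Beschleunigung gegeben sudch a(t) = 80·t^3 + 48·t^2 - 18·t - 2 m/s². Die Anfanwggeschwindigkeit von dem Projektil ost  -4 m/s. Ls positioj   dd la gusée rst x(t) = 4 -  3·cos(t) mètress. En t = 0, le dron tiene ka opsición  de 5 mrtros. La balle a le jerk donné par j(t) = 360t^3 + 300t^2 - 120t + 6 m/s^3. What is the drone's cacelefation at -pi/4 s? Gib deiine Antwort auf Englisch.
To solve this, we need to take 1 integral of our jerk equation j(t) = 80·cos(2·t). Finding the antiderivative of j(t) and using a(0) = 0: a(t) = 40·sin(2·t). Using a(t) = 40·sin(2·t) and substituting t = -pi/4, we find a = -40.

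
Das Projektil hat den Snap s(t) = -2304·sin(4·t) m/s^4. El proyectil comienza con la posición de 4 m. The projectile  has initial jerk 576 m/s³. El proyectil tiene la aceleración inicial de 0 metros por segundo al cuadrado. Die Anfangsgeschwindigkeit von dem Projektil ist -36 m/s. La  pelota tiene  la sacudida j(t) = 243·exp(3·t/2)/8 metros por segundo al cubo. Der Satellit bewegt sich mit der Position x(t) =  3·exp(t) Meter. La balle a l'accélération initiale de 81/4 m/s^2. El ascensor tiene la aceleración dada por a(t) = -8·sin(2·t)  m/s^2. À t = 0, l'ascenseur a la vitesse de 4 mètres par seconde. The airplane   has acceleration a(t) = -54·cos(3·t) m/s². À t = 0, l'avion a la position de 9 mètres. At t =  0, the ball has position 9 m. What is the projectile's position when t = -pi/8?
We need to integrate our snap equation s(t) = -2304·sin(4·t) 4 times. The antiderivative of snap is jerk. Using j(0) = 576, we get j(t) = 576·cos(4·t). Taking ∫j(t)dt and applying a(0) = 0, we find a(t) = 144·sin(4·t). Taking ∫a(t)dt and applying v(0) = -36, we find v(t) = -36·cos(4·t). Taking ∫v(t)dt and applying x(0) = 4, we find x(t) = 4 - 9·sin(4·t). We have position x(t) = 4 - 9·sin(4·t). Substituting t = -pi/8: x(-pi/8) = 13.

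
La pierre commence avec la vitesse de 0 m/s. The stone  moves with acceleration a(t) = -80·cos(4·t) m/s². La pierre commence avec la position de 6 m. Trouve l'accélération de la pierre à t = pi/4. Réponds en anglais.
From the given acceleration equation a(t) = -80·cos(4·t), we substitute t = pi/4 to get a = 80.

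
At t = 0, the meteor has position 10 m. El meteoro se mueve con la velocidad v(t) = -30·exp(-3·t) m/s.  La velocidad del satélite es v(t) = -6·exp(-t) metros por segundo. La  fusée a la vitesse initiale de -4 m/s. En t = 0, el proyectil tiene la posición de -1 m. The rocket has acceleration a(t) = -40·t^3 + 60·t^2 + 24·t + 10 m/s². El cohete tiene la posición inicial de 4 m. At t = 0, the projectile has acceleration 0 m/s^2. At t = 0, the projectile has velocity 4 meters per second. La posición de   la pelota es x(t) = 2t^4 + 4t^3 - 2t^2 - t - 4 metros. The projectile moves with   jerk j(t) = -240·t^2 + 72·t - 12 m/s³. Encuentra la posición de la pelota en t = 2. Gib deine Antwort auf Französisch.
Nous avons la position x(t) = 2·t^4 + 4·t^3 - 2·t^2 - t - 4. En substituant t = 2: x(2) = 50.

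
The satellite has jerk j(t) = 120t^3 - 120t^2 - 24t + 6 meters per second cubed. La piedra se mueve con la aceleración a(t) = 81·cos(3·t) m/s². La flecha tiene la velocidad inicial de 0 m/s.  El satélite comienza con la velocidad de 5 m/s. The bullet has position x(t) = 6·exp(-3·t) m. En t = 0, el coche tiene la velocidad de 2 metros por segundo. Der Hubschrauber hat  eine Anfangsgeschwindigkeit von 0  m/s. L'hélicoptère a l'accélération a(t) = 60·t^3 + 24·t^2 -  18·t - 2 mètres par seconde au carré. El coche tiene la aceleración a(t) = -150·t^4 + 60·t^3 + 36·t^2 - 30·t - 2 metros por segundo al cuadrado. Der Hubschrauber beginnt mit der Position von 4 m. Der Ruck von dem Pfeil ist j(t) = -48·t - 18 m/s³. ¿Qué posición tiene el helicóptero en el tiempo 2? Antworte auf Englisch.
We need to integrate our acceleration equation a(t) = 60·t^3 + 24·t^2 - 18·t - 2 2 times. Integrating acceleration and using the initial condition v(0) = 0, we get v(t) = t·(15·t^3 + 8·t^2 - 9·t - 2). Integrating velocity and using the initial condition x(0) = 4, we get x(t) = 3·t^5 + 2·t^4 - 3·t^3 - t^2 + 4. From the given position equation x(t) = 3·t^5 + 2·t^4 - 3·t^3 - t^2 + 4, we substitute t = 2 to get x = 104.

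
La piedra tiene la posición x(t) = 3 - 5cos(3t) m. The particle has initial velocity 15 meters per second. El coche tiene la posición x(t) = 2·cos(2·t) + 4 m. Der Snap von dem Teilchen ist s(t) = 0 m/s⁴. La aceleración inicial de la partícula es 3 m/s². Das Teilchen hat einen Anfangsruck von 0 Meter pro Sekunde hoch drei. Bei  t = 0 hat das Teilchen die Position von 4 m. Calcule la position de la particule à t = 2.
Pour résoudre ceci, nous devons prendre 4 intégrales de notre équation du snap s(t) = 0. L'intégrale du snap, avec j(0) = 0, donne le jerk: j(t) = 0. L'intégrale du jerk, avec a(0) = 3, donne l'accélération: a(t) = 3. La primitive de l'accélération, avec v(0) = 15, donne la vitesse: v(t) = 3·t + 15. L'intégrale de la vitesse est la position. En utilisant x(0) = 4, nous obtenons x(t) = 3·t^2/2 + 15·t + 4. De l'équation de la position x(t) = 3·t^2/2 + 15·t + 4, nous substituons t = 2 pour obtenir x = 40.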